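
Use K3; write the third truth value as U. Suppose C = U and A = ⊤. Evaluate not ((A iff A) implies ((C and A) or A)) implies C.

A iff A = ⊤ iff ⊤ = ⊤
C and A = U and ⊤ = U
(C and A) or A = U or ⊤ = ⊤
(A iff A) implies ((C and A) or A) = ⊤ implies ⊤ = ⊤
not ((A iff A) implies ((C and A) or A)) = not ⊤ = ⊥
not ((A iff A) implies ((C and A) or A)) implies C = ⊥ implies U = ⊤  [not ⊥ or U]

⊤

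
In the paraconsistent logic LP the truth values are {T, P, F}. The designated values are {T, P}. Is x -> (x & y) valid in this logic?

No

Countermodel: x=T, y=F gives F, which is not designated.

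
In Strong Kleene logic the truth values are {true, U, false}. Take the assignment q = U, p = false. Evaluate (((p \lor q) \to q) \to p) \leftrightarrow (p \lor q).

U

p \lor q = false \lor U = U
(p \lor q) \to q = U \to U = U  [\lnot U \lor U]
((p \lor q) \to q) \to p = U \to false = U
p \lor q = false \lor U = U
(((p \lor q) \to q) \to p) \leftrightarrow (p \lor q) = U \leftrightarrow U = U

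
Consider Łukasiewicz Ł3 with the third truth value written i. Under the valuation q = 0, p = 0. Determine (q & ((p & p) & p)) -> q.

p & p = 0 & 0 = 0
(p & p) & p = 0 & 0 = 0
q & ((p & p) & p) = 0 & 0 = 0
(q & ((p & p) & p)) -> q = 0 -> 0 = 1

1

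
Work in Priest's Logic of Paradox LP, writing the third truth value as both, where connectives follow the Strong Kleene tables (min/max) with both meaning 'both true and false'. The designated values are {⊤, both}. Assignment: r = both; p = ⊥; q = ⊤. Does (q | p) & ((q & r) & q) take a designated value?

Yes

q | p = ⊤ | ⊥ = ⊤
q & r = ⊤ & both = both
(q & r) & q = both & ⊤ = both
(q | p) & ((q & r) & q) = ⊤ & both = both
both ∈ {⊤, both}.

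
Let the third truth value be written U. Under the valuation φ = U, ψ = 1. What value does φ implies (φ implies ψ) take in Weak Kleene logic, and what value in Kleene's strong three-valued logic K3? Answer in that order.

In Weak Kleene logic: φ implies ψ = U implies 1 = U  [any arg is the third value ⇒ result is the third value]
φ implies (φ implies ψ) = U implies U = U
In Kleene's strong three-valued logic K3: φ implies ψ = U implies 1 = 1
φ implies (φ implies ψ) = U implies 1 = 1
They differ because Weak Kleene logic and Kleene's strong three-valued logic K3 treat U differently under the binary connectives.

U; 1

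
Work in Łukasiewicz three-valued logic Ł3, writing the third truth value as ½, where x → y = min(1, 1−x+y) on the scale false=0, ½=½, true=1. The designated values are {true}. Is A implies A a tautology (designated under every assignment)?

Every assignment of A over {true, ½, false} gives a value in {true}.
In particular, with A=½: A implies A = true.

Yes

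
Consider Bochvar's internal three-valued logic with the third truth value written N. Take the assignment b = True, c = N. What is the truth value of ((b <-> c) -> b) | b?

b <-> c = True <-> N = N
(b <-> c) -> b = N -> True = N  [any arg is the third value ⇒ result is the third value]
((b <-> c) -> b) | b = N | True = N

N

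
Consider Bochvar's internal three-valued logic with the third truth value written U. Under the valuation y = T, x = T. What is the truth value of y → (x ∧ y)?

x ∧ y = T ∧ T = T
y → (x ∧ y) = T → T = T

T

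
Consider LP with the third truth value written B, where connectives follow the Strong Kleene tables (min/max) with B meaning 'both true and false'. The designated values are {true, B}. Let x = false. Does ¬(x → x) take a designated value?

x → x = false → false = true
¬(x → x) = ¬true = false
false ∉ {true, B}.

No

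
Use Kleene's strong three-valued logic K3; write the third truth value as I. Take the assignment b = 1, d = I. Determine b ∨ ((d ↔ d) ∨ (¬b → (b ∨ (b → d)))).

d ↔ d = I ↔ I = I
¬b = ¬1 = 0
b → d = 1 → I = I  [¬1 ∨ I]
b ∨ (b → d) = 1 ∨ I = 1
¬b → (b ∨ (b → d)) = 0 → 1 = 1
(d ↔ d) ∨ (¬b → (b ∨ (b → d))) = I ∨ 1 = 1
b ∨ ((d ↔ d) ∨ (¬b → (b ∨ (b → d)))) = 1 ∨ 1 = 1

1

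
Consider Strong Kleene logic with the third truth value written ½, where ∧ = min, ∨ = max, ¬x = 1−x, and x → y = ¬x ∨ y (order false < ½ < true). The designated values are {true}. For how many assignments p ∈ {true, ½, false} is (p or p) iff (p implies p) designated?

1

p=true: true ✓
p=½: ½ ·
p=false: false ·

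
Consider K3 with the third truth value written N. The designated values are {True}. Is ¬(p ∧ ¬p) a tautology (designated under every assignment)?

Countermodel: p=N gives N, which is not designated.

No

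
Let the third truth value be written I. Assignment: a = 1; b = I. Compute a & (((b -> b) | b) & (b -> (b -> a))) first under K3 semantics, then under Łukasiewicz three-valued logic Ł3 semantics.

I; 1

In K3: b -> b = I -> I = I  [~I | I]
(b -> b) | b = I | I = I
b -> a = I -> 1 = 1
b -> (b -> a) = I -> 1 = 1
((b -> b) | b) & (b -> (b -> a)) = I & 1 = I
a & (((b -> b) | b) & (b -> (b -> a))) = 1 & I = I
In Łukasiewicz three-valued logic Ł3: b -> b = I -> I = 1
(b -> b) | b = 1 | I = 1
b -> a = I -> 1 = 1
b -> (b -> a) = I -> 1 = 1
((b -> b) | b) & (b -> (b -> a)) = 1 & 1 = 1
a & (((b -> b) | b) & (b -> (b -> a))) = 1 & 1 = 1
They differ because K3 and Łukasiewicz three-valued logic Ł3 treat I differently under implication.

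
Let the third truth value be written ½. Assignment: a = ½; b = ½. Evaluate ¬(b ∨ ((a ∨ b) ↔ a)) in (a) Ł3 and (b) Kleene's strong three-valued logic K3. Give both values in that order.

In Ł3: a ∨ b = ½ ∨ ½ = ½
(a ∨ b) ↔ a = ½ ↔ ½ = 1  [1 − |½−½|]
b ∨ ((a ∨ b) ↔ a) = ½ ∨ 1 = 1
¬(b ∨ ((a ∨ b) ↔ a)) = ¬1 = 0
In Kleene's strong three-valued logic K3: a ∨ b = ½ ∨ ½ = ½
(a ∨ b) ↔ a = ½ ↔ ½ = ½
b ∨ ((a ∨ b) ↔ a) = ½ ∨ ½ = ½
¬(b ∨ ((a ∨ b) ↔ a)) = ¬½ = ½
They differ because Ł3 and Kleene's strong three-valued logic K3 treat ½ differently under implication.

0; ½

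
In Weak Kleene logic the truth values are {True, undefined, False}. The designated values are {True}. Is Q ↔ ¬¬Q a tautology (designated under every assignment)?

Countermodel: Q=undefined gives undefined, which is not designated.

No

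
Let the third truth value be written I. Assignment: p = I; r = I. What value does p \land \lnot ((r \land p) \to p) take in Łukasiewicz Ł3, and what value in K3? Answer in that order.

false; I

In Łukasiewicz Ł3: r \land p = I \land I = I
(r \land p) \to p = I \to I = true  [min(1, 1−½+½)]
\lnot ((r \land p) \to p) = \lnot true = false
p \land \lnot ((r \land p) \to p) = I \land false = false
In K3: r \land p = I \land I = I
(r \land p) \to p = I \to I = I  [\lnot I \lor I]
\lnot ((r \land p) \to p) = \lnot I = I
p \land \lnot ((r \land p) \to p) = I \land I = I
They differ because Łukasiewicz Ł3 and K3 treat I differently under implication.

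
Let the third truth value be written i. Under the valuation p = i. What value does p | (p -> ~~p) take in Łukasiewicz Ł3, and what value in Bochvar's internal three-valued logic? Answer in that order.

In Łukasiewicz Ł3: ~p = ~i = i
~~p = ~i = i
p -> ~~p = i -> i = T  [min(1, 1−½+½)]
p | (p -> ~~p) = i | T = T
In Bochvar's internal three-valued logic: ~p = ~i = i
~~p = ~i = i
p -> ~~p = i -> i = i
p | (p -> ~~p) = i | i = i
They differ because Łukasiewicz Ł3 and Bochvar's internal three-valued logic treat i differently under the binary connectives.

T; i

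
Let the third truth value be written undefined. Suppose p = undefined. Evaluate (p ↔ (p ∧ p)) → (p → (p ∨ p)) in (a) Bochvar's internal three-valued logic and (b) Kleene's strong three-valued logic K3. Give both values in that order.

undefined; undefined

In Bochvar's internal three-valued logic: p ∧ p = undefined ∧ undefined = undefined
p ↔ (p ∧ p) = undefined ↔ undefined = undefined
p ∨ p = undefined ∨ undefined = undefined
p → (p ∨ p) = undefined → undefined = undefined  [any arg is the third value ⇒ result is the third value]
(p ↔ (p ∧ p)) → (p → (p ∨ p)) = undefined → undefined = undefined
In Kleene's strong three-valued logic K3: p ∧ p = undefined ∧ undefined = undefined
p ↔ (p ∧ p) = undefined ↔ undefined = undefined
p ∨ p = undefined ∨ undefined = undefined
p → (p ∨ p) = undefined → undefined = undefined
(p ↔ (p ∧ p)) → (p → (p ∨ p)) = undefined → undefined = undefined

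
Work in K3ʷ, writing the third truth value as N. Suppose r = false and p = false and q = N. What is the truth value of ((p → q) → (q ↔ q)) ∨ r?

N

p → q = false → N = N  [any arg is the third value ⇒ result is the third value]
q ↔ q = N ↔ N = N
(p → q) → (q ↔ q) = N → N = N
((p → q) → (q ↔ q)) ∨ r = N ∨ false = N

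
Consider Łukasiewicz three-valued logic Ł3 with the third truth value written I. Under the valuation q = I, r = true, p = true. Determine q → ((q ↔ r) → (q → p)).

true

q ↔ r = I ↔ true = I  [1 − |½−1|]
q → p = I → true = true
(q ↔ r) → (q → p) = I → true = true
q → ((q ↔ r) → (q → p)) = I → true = true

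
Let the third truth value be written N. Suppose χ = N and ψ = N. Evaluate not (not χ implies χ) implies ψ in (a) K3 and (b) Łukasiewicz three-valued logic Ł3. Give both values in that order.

N; T

In K3: not χ = not N = N
not χ implies χ = N implies N = N  [not N or N]
not (not χ implies χ) = not N = N
not (not χ implies χ) implies ψ = N implies N = N
In Łukasiewicz three-valued logic Ł3: not χ = not N = N
not χ implies χ = N implies N = T  [min(1, 1−½+½)]
not (not χ implies χ) = not T = F
not (not χ implies χ) implies ψ = F implies N = T
They differ because K3 and Łukasiewicz three-valued logic Ł3 treat N differently under implication.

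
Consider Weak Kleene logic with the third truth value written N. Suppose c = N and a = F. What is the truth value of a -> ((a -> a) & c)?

N

a -> a = F -> F = T
(a -> a) & c = T & N = N
a -> ((a -> a) & c) = F -> N = N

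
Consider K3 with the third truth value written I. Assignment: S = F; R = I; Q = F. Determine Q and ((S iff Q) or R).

S iff Q = F iff F = T
(S iff Q) or R = T or I = T
Q and ((S iff Q) or R) = F and T = F

F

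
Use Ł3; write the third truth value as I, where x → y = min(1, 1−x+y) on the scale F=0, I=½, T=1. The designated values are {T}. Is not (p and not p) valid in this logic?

No

Countermodel: p=I gives I, which is not designated.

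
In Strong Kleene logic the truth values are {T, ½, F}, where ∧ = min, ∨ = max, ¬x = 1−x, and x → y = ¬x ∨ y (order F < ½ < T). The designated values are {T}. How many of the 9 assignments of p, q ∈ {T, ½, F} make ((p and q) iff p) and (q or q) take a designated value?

2

Designated under: (p=T, q=T); (p=F, q=T).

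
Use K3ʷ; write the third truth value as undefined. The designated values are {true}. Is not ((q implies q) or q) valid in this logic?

Countermodel: q=true gives false, which is not designated.

No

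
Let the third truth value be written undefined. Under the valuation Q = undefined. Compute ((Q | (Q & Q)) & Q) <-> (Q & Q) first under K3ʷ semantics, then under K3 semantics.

In K3ʷ: Q & Q = undefined & undefined = undefined
Q | (Q & Q) = undefined | undefined = undefined
(Q | (Q & Q)) & Q = undefined & undefined = undefined
Q & Q = undefined & undefined = undefined
((Q | (Q & Q)) & Q) <-> (Q & Q) = undefined <-> undefined = undefined
In K3: Q & Q = undefined & undefined = undefined
Q | (Q & Q) = undefined | undefined = undefined
(Q | (Q & Q)) & Q = undefined & undefined = undefined
Q & Q = undefined & undefined = undefined
((Q | (Q & Q)) & Q) <-> (Q & Q) = undefined <-> undefined = undefined

undefined; undefined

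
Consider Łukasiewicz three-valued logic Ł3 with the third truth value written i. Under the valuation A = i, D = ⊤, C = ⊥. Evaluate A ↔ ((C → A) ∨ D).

C → A = ⊥ → i = ⊤  [min(1, 1−0+½)]
(C → A) ∨ D = ⊤ ∨ ⊤ = ⊤
A ↔ ((C → A) ∨ D) = i ↔ ⊤ = i

i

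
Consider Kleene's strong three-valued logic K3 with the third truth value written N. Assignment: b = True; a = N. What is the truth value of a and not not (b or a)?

N

b or a = True or N = True
not (b or a) = not True = False
not not (b or a) = not False = True
a and not not (b or a) = N and True = N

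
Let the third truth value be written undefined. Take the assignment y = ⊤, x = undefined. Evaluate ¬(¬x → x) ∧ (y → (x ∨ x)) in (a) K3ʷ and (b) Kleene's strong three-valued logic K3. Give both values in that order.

undefined; undefined

In K3ʷ: ¬x = ¬undefined = undefined
¬x → x = undefined → undefined = undefined  [any arg is the third value ⇒ result is the third value]
¬(¬x → x) = ¬undefined = undefined
x ∨ x = undefined ∨ undefined = undefined
y → (x ∨ x) = ⊤ → undefined = undefined
¬(¬x → x) ∧ (y → (x ∨ x)) = undefined ∧ undefined = undefined
In Kleene's strong three-valued logic K3: ¬x = ¬undefined = undefined
¬x → x = undefined → undefined = undefined
¬(¬x → x) = ¬undefined = undefined
x ∨ x = undefined ∨ undefined = undefined
y → (x ∨ x) = ⊤ → undefined = undefined
¬(¬x → x) ∧ (y → (x ∨ x)) = undefined ∧ undefined = undefined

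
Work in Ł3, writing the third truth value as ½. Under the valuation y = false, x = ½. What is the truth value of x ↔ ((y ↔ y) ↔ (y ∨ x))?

y ↔ y = false ↔ false = true
y ∨ x = false ∨ ½ = ½
(y ↔ y) ↔ (y ∨ x) = true ↔ ½ = ½  [1 − |1−½|]
x ↔ ((y ↔ y) ↔ (y ∨ x)) = ½ ↔ ½ = true

true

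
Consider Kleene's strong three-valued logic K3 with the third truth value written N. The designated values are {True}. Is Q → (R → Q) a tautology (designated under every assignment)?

No

Countermodel: Q=N, R=True gives N, which is not designated.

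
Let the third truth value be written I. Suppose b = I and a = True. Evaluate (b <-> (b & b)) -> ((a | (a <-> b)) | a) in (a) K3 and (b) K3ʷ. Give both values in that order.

In K3: b & b = I & I = I
b <-> (b & b) = I <-> I = I
a <-> b = True <-> I = I
a | (a <-> b) = True | I = True
(a | (a <-> b)) | a = True | True = True
(b <-> (b & b)) -> ((a | (a <-> b)) | a) = I -> True = True  [~I | True]
In K3ʷ: b & b = I & I = I
b <-> (b & b) = I <-> I = I
a <-> b = True <-> I = I
a | (a <-> b) = True | I = I
(a | (a <-> b)) | a = I | True = I
(b <-> (b & b)) -> ((a | (a <-> b)) | a) = I -> I = I  [any arg is the third value ⇒ result is the third value]
They differ because K3 and K3ʷ treat I differently under the binary connectives.

True; I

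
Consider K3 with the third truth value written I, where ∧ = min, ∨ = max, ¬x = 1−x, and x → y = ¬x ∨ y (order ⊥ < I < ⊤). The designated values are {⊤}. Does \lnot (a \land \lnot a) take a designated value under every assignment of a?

No

Countermodel: a=I gives I, which is not designated.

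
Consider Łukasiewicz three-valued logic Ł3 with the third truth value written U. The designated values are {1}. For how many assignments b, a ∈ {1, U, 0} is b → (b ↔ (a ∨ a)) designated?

Of the 9 assignments, 7 give a value in {1}.

7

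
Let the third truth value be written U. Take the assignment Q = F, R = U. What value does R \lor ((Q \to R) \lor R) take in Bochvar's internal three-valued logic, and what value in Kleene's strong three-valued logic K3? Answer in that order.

In Bochvar's internal three-valued logic: Q \to R = F \to U = U
(Q \to R) \lor R = U \lor U = U
R \lor ((Q \to R) \lor R) = U \lor U = U
In Kleene's strong three-valued logic K3: Q \to R = F \to U = T  [\lnot F \lor U]
(Q \to R) \lor R = T \lor U = T
R \lor ((Q \to R) \lor R) = U \lor T = T
They differ because Bochvar's internal three-valued logic and Kleene's strong three-valued logic K3 treat U differently under the binary connectives.

U; T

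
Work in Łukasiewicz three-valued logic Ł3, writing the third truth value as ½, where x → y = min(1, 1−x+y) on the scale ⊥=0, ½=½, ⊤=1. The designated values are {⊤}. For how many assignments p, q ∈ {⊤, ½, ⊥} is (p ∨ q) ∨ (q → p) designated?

Of the 9 assignments, 8 give a value in {⊤}.

8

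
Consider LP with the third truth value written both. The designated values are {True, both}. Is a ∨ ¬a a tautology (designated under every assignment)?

Every assignment of a over {True, both, False} gives a value in {True, both}.
In particular, with a=both: a ∨ ¬a = both.

Yes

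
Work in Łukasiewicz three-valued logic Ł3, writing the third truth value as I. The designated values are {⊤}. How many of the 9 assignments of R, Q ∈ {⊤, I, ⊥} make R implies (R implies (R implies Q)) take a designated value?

Of the 9 assignments, 7 give a value in {⊤}.

7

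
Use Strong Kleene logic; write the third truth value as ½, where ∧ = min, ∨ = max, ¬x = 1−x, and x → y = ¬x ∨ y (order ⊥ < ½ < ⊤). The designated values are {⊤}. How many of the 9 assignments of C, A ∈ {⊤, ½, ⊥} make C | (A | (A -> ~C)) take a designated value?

8

Of the 9 assignments, 8 give a value in {⊤}.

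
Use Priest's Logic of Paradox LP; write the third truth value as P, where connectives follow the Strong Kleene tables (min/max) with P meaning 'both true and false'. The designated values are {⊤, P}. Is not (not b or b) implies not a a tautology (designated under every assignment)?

Every assignment of b, a over {⊤, P, ⊥} gives a value in {⊤, P}.
In particular, with b=P, a=P: not (not b or b) implies not a = P.

Yes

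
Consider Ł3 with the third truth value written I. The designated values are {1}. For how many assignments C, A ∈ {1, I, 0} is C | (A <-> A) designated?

Of the 9 assignments, 9 give a value in {1}.

9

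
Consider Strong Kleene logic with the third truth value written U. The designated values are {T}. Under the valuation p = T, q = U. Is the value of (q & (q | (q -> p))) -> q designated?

q -> p = U -> T = T  [~U | T]
q | (q -> p) = U | T = T
q & (q | (q -> p)) = U & T = U
(q & (q | (q -> p))) -> q = U -> U = U
U ∉ {T}.

No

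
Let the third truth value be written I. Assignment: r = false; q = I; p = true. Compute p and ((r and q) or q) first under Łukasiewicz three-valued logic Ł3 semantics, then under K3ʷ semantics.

I; I

In Łukasiewicz three-valued logic Ł3: r and q = false and I = false
(r and q) or q = false or I = I
p and ((r and q) or q) = true and I = I
In K3ʷ: r and q = false and I = I
(r and q) or q = I or I = I
p and ((r and q) or q) = true and I = I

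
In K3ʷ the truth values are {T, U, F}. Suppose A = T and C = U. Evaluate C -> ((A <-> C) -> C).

U

A <-> C = T <-> U = U
(A <-> C) -> C = U -> U = U  [any arg is the third value ⇒ result is the third value]
C -> ((A <-> C) -> C) = U -> U = U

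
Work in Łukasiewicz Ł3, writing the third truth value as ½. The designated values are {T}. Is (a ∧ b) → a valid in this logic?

Every assignment of a, b over {T, ½, F} gives a value in {T}.
In particular, with a=½, b=½: (a ∧ b) → a = T.

Yes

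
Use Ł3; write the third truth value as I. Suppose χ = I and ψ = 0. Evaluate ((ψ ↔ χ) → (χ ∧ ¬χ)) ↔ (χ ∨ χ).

ψ ↔ χ = 0 ↔ I = I
¬χ = ¬I = I
χ ∧ ¬χ = I ∧ I = I
(ψ ↔ χ) → (χ ∧ ¬χ) = I → I = 1
χ ∨ χ = I ∨ I = I
((ψ ↔ χ) → (χ ∧ ¬χ)) ↔ (χ ∨ χ) = 1 ↔ I = I

I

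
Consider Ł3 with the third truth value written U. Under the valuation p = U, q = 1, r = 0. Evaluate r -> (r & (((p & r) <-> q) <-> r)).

1

p & r = U & 0 = 0
(p & r) <-> q = 0 <-> 1 = 0
((p & r) <-> q) <-> r = 0 <-> 0 = 1
r & (((p & r) <-> q) <-> r) = 0 & 1 = 0
r -> (r & (((p & r) <-> q) <-> r)) = 0 -> 0 = 1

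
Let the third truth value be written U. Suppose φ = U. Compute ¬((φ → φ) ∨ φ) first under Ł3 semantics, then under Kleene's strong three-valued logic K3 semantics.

In Ł3: φ → φ = U → U = 1  [min(1, 1−½+½)]
(φ → φ) ∨ φ = 1 ∨ U = 1
¬((φ → φ) ∨ φ) = ¬1 = 0
In Kleene's strong three-valued logic K3: φ → φ = U → U = U
(φ → φ) ∨ φ = U ∨ U = U
¬((φ → φ) ∨ φ) = ¬U = U
They differ because Ł3 and Kleene's strong three-valued logic K3 treat U differently under implication.

0; U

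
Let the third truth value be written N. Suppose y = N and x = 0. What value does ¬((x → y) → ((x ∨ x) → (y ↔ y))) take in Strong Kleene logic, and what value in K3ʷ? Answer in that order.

In Strong Kleene logic: x → y = 0 → N = 1  [¬0 ∨ N]
x ∨ x = 0 ∨ 0 = 0
y ↔ y = N ↔ N = N
(x ∨ x) → (y ↔ y) = 0 → N = 1
(x → y) → ((x ∨ x) → (y ↔ y)) = 1 → 1 = 1
¬((x → y) → ((x ∨ x) → (y ↔ y))) = ¬1 = 0
In K3ʷ: x → y = 0 → N = N  [any arg is the third value ⇒ result is the third value]
x ∨ x = 0 ∨ 0 = 0
y ↔ y = N ↔ N = N
(x ∨ x) → (y ↔ y) = 0 → N = N
(x → y) → ((x ∨ x) → (y ↔ y)) = N → N = N
¬((x → y) → ((x ∨ x) → (y ↔ y))) = ¬N = N
They differ because Strong Kleene logic and K3ʷ treat N differently under the binary connectives.

0; N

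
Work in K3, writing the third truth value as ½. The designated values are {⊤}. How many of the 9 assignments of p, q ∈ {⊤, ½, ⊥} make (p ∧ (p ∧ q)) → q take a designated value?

Of the 9 assignments, 7 give a value in {⊤}.

7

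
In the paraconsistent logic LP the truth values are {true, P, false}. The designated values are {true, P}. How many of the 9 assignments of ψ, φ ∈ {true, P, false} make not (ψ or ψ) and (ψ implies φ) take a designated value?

6

Of the 9 assignments, 6 give a value in {true, P}.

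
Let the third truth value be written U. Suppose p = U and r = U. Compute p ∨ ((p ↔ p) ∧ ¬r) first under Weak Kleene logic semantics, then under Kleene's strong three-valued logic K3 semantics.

In Weak Kleene logic: p ↔ p = U ↔ U = U
¬r = ¬U = U
(p ↔ p) ∧ ¬r = U ∧ U = U
p ∨ ((p ↔ p) ∧ ¬r) = U ∨ U = U
In Kleene's strong three-valued logic K3: p ↔ p = U ↔ U = U
¬r = ¬U = U
(p ↔ p) ∧ ¬r = U ∧ U = U
p ∨ ((p ↔ p) ∧ ¬r) = U ∨ U = U

U; U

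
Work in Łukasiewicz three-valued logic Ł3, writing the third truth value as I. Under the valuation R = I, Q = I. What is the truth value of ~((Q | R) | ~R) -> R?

True

Q | R = I | I = I
~R = ~I = I
(Q | R) | ~R = I | I = I
~((Q | R) | ~R) = ~I = I
~((Q | R) | ~R) -> R = I -> I = True  [min(1, 1−½+½)]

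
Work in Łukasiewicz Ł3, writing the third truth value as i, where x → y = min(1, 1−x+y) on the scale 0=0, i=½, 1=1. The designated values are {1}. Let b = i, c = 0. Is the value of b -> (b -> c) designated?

Yes

b -> c = i -> 0 = i  [min(1, 1−½+0)]
b -> (b -> c) = i -> i = 1
1 ∈ {1}.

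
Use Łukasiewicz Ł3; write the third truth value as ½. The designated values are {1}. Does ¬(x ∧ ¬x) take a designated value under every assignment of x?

No

Countermodel: x=½ gives ½, which is not designated.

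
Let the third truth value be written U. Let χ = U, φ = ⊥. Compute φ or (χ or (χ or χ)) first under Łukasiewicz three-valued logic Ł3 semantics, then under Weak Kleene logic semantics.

U; U

In Łukasiewicz three-valued logic Ł3: χ or χ = U or U = U
χ or (χ or χ) = U or U = U
φ or (χ or (χ or χ)) = ⊥ or U = U
In Weak Kleene logic: χ or χ = U or U = U
χ or (χ or χ) = U or U = U
φ or (χ or (χ or χ)) = ⊥ or U = U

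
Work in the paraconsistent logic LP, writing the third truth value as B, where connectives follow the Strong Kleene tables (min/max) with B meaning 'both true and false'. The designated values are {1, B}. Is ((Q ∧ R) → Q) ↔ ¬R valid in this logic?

No

Countermodel: Q=1, R=1 gives 0, which is not designated.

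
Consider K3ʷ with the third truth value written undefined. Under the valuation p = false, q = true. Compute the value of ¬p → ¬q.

false

¬p = ¬false = true
¬q = ¬true = false
¬p → ¬q = true → false = false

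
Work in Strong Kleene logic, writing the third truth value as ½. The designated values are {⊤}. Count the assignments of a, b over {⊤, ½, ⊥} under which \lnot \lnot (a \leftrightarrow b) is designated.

2

Designated under: (a=⊤, b=⊤); (a=⊥, b=⊥).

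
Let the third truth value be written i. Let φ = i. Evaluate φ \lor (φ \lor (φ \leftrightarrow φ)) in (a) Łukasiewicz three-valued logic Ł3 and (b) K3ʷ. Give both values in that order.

In Łukasiewicz three-valued logic Ł3: φ \leftrightarrow φ = i \leftrightarrow i = True  [1 − |½−½|]
φ \lor (φ \leftrightarrow φ) = i \lor True = True
φ \lor (φ \lor (φ \leftrightarrow φ)) = i \lor True = True
In K3ʷ: φ \leftrightarrow φ = i \leftrightarrow i = i
φ \lor (φ \leftrightarrow φ) = i \lor i = i
φ \lor (φ \lor (φ \leftrightarrow φ)) = i \lor i = i
They differ because Łukasiewicz three-valued logic Ł3 and K3ʷ treat i differently under the binary connectives.

True; i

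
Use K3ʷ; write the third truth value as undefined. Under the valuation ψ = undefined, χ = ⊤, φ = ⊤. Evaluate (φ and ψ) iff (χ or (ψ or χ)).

undefined

φ and ψ = ⊤ and undefined = undefined
ψ or χ = undefined or ⊤ = undefined
χ or (ψ or χ) = ⊤ or undefined = undefined
(φ and ψ) iff (χ or (ψ or χ)) = undefined iff undefined = undefined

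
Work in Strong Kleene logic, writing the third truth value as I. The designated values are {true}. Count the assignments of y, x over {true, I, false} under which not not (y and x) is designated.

1

Designated under: (y=true, x=true).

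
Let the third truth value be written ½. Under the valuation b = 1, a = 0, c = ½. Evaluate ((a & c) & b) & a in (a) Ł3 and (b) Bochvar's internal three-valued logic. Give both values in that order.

0; ½

In Ł3: a & c = 0 & ½ = 0
(a & c) & b = 0 & 1 = 0
((a & c) & b) & a = 0 & 0 = 0
In Bochvar's internal three-valued logic: a & c = 0 & ½ = ½
(a & c) & b = ½ & 1 = ½
((a & c) & b) & a = ½ & 0 = ½
They differ because Ł3 and Bochvar's internal three-valued logic treat ½ differently under the binary connectives.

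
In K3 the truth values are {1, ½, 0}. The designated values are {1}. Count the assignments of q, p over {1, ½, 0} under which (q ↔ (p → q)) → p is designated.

Designated under: (q=1, p=1); (q=½, p=1); (q=0, p=1); (q=0, p=0).

4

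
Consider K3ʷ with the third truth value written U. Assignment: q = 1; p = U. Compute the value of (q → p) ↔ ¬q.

q → p = 1 → U = U  [any arg is the third value ⇒ result is the third value]
¬q = ¬1 = 0
(q → p) ↔ ¬q = U ↔ 0 = U

U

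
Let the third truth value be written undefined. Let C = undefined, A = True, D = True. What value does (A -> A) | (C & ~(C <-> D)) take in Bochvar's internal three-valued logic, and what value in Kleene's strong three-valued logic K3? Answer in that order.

In Bochvar's internal three-valued logic: A -> A = True -> True = True
C <-> D = undefined <-> True = undefined
~(C <-> D) = ~undefined = undefined
C & ~(C <-> D) = undefined & undefined = undefined
(A -> A) | (C & ~(C <-> D)) = True | undefined = undefined
In Kleene's strong three-valued logic K3: A -> A = True -> True = True
C <-> D = undefined <-> True = undefined
~(C <-> D) = ~undefined = undefined
C & ~(C <-> D) = undefined & undefined = undefined
(A -> A) | (C & ~(C <-> D)) = True | undefined = True
They differ because Bochvar's internal three-valued logic and Kleene's strong three-valued logic K3 treat undefined differently under the binary connectives.

undefined; True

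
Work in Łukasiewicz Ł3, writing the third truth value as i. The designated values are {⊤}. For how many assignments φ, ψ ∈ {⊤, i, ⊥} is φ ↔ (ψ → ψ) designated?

Designated under: (φ=⊤, ψ=⊤); (φ=⊤, ψ=i); (φ=⊤, ψ=⊥).

3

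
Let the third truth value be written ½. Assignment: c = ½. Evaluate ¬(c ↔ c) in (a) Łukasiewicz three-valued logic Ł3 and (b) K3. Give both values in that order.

⊥; ½

In Łukasiewicz three-valued logic Ł3: c ↔ c = ½ ↔ ½ = ⊤  [1 − |½−½|]
¬(c ↔ c) = ¬⊤ = ⊥
In K3: c ↔ c = ½ ↔ ½ = ½
¬(c ↔ c) = ¬½ = ½
They differ because Łukasiewicz three-valued logic Ł3 and K3 treat ½ differently under implication.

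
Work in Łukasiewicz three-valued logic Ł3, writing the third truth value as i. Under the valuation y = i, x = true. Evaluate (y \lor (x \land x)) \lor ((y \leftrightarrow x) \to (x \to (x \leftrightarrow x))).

true

x \land x = true \land true = true
y \lor (x \land x) = i \lor true = true
y \leftrightarrow x = i \leftrightarrow true = i  [1 − |½−1|]
x \leftrightarrow x = true \leftrightarrow true = true
x \to (x \leftrightarrow x) = true \to true = true
(y \leftrightarrow x) \to (x \to (x \leftrightarrow x)) = i \to true = true
(y \lor (x \land x)) \lor ((y \leftrightarrow x) \to (x \to (x \leftrightarrow x))) = true \lor true = true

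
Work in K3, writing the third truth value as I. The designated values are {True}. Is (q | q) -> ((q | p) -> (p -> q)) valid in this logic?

No

Countermodel: q=I, p=True gives I, which is not designated.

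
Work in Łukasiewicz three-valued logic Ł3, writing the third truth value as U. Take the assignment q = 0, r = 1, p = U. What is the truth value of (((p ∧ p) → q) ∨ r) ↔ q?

0

p ∧ p = U ∧ U = U
(p ∧ p) → q = U → 0 = U  [min(1, 1−½+0)]
((p ∧ p) → q) ∨ r = U ∨ 1 = 1
(((p ∧ p) → q) ∨ r) ↔ q = 1 ↔ 0 = 0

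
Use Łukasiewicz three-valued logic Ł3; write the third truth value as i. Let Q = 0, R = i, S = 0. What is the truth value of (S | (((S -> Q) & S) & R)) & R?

0

S -> Q = 0 -> 0 = 1
(S -> Q) & S = 1 & 0 = 0
((S -> Q) & S) & R = 0 & i = 0
S | (((S -> Q) & S) & R) = 0 | 0 = 0
(S | (((S -> Q) & S) & R)) & R = 0 & i = 0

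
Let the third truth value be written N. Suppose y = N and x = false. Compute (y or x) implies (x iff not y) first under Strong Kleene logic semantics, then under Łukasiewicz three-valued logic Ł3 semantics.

In Strong Kleene logic: y or x = N or false = N
not y = not N = N
x iff not y = false iff N = N
(y or x) implies (x iff not y) = N implies N = N
In Łukasiewicz three-valued logic Ł3: y or x = N or false = N
not y = not N = N
x iff not y = false iff N = N
(y or x) implies (x iff not y) = N implies N = true
They differ because Strong Kleene logic and Łukasiewicz three-valued logic Ł3 treat N differently under implication.

N; true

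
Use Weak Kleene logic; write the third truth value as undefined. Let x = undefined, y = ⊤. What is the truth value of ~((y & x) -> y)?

undefined

y & x = ⊤ & undefined = undefined
(y & x) -> y = undefined -> ⊤ = undefined  [any arg is the third value ⇒ result is the third value]
~((y & x) -> y) = ~undefined = undefined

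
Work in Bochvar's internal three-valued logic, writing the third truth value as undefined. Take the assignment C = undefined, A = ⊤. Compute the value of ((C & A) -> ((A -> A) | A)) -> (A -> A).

undefined

C & A = undefined & ⊤ = undefined
A -> A = ⊤ -> ⊤ = ⊤
(A -> A) | A = ⊤ | ⊤ = ⊤
(C & A) -> ((A -> A) | A) = undefined -> ⊤ = undefined
A -> A = ⊤ -> ⊤ = ⊤
((C & A) -> ((A -> A) | A)) -> (A -> A) = undefined -> ⊤ = undefined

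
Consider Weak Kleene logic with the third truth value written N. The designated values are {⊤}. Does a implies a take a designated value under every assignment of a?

No

Countermodel: a=N gives N, which is not designated.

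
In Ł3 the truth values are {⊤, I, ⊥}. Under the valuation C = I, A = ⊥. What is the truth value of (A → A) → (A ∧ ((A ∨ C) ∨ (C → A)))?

⊥

A → A = ⊥ → ⊥ = ⊤
A ∨ C = ⊥ ∨ I = I
C → A = I → ⊥ = I  [min(1, 1−½+0)]
(A ∨ C) ∨ (C → A) = I ∨ I = I
A ∧ ((A ∨ C) ∨ (C → A)) = ⊥ ∧ I = ⊥
(A → A) → (A ∧ ((A ∨ C) ∨ (C → A))) = ⊤ → ⊥ = ⊥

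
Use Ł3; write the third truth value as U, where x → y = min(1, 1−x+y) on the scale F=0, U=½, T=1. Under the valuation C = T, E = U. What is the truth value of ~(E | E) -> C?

T

E | E = U | U = U
~(E | E) = ~U = U
~(E | E) -> C = U -> T = T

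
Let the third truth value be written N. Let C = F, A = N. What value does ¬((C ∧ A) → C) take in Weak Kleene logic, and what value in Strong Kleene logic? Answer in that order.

In Weak Kleene logic: C ∧ A = F ∧ N = N
(C ∧ A) → C = N → F = N  [any arg is the third value ⇒ result is the third value]
¬((C ∧ A) → C) = ¬N = N
In Strong Kleene logic: C ∧ A = F ∧ N = F
(C ∧ A) → C = F → F = T
¬((C ∧ A) → C) = ¬T = F
They differ because Weak Kleene logic and Strong Kleene logic treat N differently under the binary connectives.

N; F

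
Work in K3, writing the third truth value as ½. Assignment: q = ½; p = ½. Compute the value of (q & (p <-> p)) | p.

p <-> p = ½ <-> ½ = ½
q & (p <-> p) = ½ & ½ = ½
(q & (p <-> p)) | p = ½ | ½ = ½

½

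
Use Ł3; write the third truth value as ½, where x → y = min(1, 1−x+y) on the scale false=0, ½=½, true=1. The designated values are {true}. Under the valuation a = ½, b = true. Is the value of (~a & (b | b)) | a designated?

No

~a = ~½ = ½
b | b = true | true = true
~a & (b | b) = ½ & true = ½
(~a & (b | b)) | a = ½ | ½ = ½
½ ∉ {true}.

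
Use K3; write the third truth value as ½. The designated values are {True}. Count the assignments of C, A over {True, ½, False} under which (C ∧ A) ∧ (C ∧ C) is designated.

Designated under: (C=True, A=True).

1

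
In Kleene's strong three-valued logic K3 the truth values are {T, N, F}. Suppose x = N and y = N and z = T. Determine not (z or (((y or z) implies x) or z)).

y or z = N or T = T
(y or z) implies x = T implies N = N  [not T or N]
((y or z) implies x) or z = N or T = T
z or (((y or z) implies x) or z) = T or T = T
not (z or (((y or z) implies x) or z)) = not T = F

F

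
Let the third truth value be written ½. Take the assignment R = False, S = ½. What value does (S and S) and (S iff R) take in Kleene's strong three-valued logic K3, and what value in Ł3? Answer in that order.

In Kleene's strong three-valued logic K3: S and S = ½ and ½ = ½
S iff R = ½ iff False = ½
(S and S) and (S iff R) = ½ and ½ = ½
In Ł3: S and S = ½ and ½ = ½
S iff R = ½ iff False = ½  [1 − |½−0|]
(S and S) and (S iff R) = ½ and ½ = ½

½; ½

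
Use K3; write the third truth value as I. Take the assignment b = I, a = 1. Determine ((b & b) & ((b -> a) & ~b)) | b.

I

b & b = I & I = I
b -> a = I -> 1 = 1
~b = ~I = I
(b -> a) & ~b = 1 & I = I
(b & b) & ((b -> a) & ~b) = I & I = I
((b & b) & ((b -> a) & ~b)) | b = I | I = I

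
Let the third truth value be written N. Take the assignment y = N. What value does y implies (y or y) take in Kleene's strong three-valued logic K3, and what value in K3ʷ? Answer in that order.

In Kleene's strong three-valued logic K3: y or y = N or N = N
y implies (y or y) = N implies N = N
In K3ʷ: y or y = N or N = N
y implies (y or y) = N implies N = N  [any arg is the third value ⇒ result is the third value]

N; N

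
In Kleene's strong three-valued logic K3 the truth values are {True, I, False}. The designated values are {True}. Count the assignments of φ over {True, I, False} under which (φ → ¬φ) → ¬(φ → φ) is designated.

φ=True: True ✓
φ=I: I ·
φ=False: False ·

1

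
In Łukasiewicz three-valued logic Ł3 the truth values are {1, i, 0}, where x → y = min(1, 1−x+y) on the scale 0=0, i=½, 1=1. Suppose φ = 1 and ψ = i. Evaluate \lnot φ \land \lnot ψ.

\lnot φ = \lnot 1 = 0
\lnot ψ = \lnot i = i
\lnot φ \land \lnot ψ = 0 \land i = 0

0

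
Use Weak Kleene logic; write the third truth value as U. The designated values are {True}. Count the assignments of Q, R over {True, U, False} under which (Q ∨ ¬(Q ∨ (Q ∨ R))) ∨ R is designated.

4

Designated under: (Q=True, R=True); (Q=True, R=False); (Q=False, R=True); (Q=False, R=False).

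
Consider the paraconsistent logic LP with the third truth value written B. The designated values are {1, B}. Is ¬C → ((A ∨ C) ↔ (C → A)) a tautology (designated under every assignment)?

No

Countermodel: C=0, A=0 gives 0, which is not designated.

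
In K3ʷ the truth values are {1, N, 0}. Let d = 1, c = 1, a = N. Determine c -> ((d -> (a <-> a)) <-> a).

N

a <-> a = N <-> N = N
d -> (a <-> a) = 1 -> N = N  [any arg is the third value ⇒ result is the third value]
(d -> (a <-> a)) <-> a = N <-> N = N
c -> ((d -> (a <-> a)) <-> a) = 1 -> N = N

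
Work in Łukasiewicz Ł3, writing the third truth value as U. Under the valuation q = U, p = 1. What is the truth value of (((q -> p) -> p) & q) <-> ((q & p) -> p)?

q -> p = U -> 1 = 1  [min(1, 1−½+1)]
(q -> p) -> p = 1 -> 1 = 1
((q -> p) -> p) & q = 1 & U = U
q & p = U & 1 = U
(q & p) -> p = U -> 1 = 1
(((q -> p) -> p) & q) <-> ((q & p) -> p) = U <-> 1 = U

U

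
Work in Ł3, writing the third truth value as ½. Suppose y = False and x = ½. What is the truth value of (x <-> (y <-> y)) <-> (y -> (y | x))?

½

y <-> y = False <-> False = True
x <-> (y <-> y) = ½ <-> True = ½  [1 − |½−1|]
y | x = False | ½ = ½
y -> (y | x) = False -> ½ = True
(x <-> (y <-> y)) <-> (y -> (y | x)) = ½ <-> True = ½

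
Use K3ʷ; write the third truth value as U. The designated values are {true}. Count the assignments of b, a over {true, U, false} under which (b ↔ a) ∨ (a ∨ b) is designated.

Designated under: (b=true, a=true); (b=true, a=false); (b=false, a=true); (b=false, a=false).

4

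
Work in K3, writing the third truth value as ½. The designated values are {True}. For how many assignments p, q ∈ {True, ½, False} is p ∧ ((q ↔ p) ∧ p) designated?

1

Designated under: (p=True, q=True).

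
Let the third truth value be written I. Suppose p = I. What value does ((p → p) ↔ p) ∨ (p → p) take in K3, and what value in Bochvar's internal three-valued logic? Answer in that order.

In K3: p → p = I → I = I  [¬I ∨ I]
(p → p) ↔ p = I ↔ I = I
p → p = I → I = I
((p → p) ↔ p) ∨ (p → p) = I ∨ I = I
In Bochvar's internal three-valued logic: p → p = I → I = I
(p → p) ↔ p = I ↔ I = I
p → p = I → I = I
((p → p) ↔ p) ∨ (p → p) = I ∨ I = I

I; I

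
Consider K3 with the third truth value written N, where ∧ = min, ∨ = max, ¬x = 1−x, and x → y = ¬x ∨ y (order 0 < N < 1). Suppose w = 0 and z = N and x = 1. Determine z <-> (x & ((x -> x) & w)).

x -> x = 1 -> 1 = 1
(x -> x) & w = 1 & 0 = 0
x & ((x -> x) & w) = 1 & 0 = 0
z <-> (x & ((x -> x) & w)) = N <-> 0 = N

N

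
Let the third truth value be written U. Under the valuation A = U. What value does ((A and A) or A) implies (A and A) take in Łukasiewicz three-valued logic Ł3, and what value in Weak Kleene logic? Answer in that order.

⊤; U

In Łukasiewicz three-valued logic Ł3: A and A = U and U = U
(A and A) or A = U or U = U
A and A = U and U = U
((A and A) or A) implies (A and A) = U implies U = ⊤
In Weak Kleene logic: A and A = U and U = U
(A and A) or A = U or U = U
A and A = U and U = U
((A and A) or A) implies (A and A) = U implies U = U
They differ because Łukasiewicz three-valued logic Ł3 and Weak Kleene logic treat U differently under the binary connectives.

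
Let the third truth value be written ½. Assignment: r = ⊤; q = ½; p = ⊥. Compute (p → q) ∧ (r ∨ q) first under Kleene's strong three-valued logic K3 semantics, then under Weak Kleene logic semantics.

⊤; ½

In Kleene's strong three-valued logic K3: p → q = ⊥ → ½ = ⊤
r ∨ q = ⊤ ∨ ½ = ⊤
(p → q) ∧ (r ∨ q) = ⊤ ∧ ⊤ = ⊤
In Weak Kleene logic: p → q = ⊥ → ½ = ½  [any arg is the third value ⇒ result is the third value]
r ∨ q = ⊤ ∨ ½ = ½
(p → q) ∧ (r ∨ q) = ½ ∧ ½ = ½
They differ because Kleene's strong three-valued logic K3 and Weak Kleene logic treat ½ differently under the binary connectives.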